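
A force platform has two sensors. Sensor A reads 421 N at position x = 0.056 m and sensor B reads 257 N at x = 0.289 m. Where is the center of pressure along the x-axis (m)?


COP_x = (F1*x1 + F2*x2) / (F1 + F2)
COP_x = (421*0.056 + 257*0.289) / (421 + 257)
Numerator = 97.8490
Denominator = 678
COP_x = 0.1443


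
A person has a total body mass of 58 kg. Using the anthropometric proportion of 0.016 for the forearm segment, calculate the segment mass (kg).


m_segment = body_mass * fraction
m_segment = 58 * 0.016
m_segment = 0.9280


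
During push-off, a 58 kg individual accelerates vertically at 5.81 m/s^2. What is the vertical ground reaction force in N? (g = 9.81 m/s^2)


GRF = m * (g + a)
GRF = 58 * (9.81 + 5.81)
GRF = 58 * 15.6200
GRF = 905.9600


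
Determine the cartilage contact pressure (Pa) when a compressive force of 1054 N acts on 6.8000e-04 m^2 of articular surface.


P = F / A
P = 1054 / 6.8000e-04
P = 1.5500e+06


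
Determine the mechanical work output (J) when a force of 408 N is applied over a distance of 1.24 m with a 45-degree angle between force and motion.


W = F * d * cos(theta)
theta = 45 deg = 0.7854 rad
cos(theta) = 0.7071
W = 408 * 1.24 * 0.7071
W = 357.7395


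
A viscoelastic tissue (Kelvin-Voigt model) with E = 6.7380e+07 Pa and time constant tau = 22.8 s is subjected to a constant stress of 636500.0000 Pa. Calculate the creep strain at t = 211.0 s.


epsilon(t) = (sigma/E) * (1 - exp(-t/tau))
sigma/E = 636500.0000 / 6.7380e+07 = 0.0094
exp(-t/tau) = exp(-211.0 / 22.8) = 9.5691e-05
epsilon = 0.0094 * (1 - 9.5691e-05)
epsilon = 0.0094


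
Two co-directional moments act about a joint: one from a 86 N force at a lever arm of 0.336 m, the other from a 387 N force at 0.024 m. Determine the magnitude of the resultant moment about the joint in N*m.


M = F1 * d1 + F2 * d2
M = 86 * 0.336 + 387 * 0.024
M = 28.8960 + 9.2880
M = 38.1840


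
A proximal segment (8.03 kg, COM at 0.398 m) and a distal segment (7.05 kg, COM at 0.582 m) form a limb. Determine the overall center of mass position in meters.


COM = (m1*x1 + m2*x2) / (m1 + m2)
COM = (8.03*0.398 + 7.05*0.582) / (8.03 + 7.05)
Numerator = 7.2990
Denominator = 15.0800
COM = 0.4840


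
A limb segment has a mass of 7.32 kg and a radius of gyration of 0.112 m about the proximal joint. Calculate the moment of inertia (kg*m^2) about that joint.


I = m * k^2
I = 7.32 * 0.112^2
k^2 = 0.0125
I = 0.0918


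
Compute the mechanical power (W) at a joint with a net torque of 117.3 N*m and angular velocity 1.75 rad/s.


P = M * omega
P = 117.3 * 1.75
P = 205.2750


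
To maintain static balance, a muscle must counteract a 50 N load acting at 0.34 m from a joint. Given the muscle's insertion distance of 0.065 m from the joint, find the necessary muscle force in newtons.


F_muscle = W * d_load / d_muscle
F_muscle = 50 * 0.34 / 0.065
Numerator = 17.0000
F_muscle = 261.5385


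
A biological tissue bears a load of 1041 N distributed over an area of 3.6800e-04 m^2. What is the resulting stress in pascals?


stress = F / A
stress = 1041 / 3.6800e-04
stress = 2.8288e+06


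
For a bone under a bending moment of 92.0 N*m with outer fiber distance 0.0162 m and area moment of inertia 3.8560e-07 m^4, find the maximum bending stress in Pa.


sigma = M * c / I
sigma = 92.0 * 0.0162 / 3.8560e-07
M * c = 1.4904
sigma = 3.8651e+06


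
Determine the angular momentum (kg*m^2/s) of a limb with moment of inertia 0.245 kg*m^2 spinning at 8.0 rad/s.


L = I * omega
L = 0.245 * 8.0
L = 1.9600


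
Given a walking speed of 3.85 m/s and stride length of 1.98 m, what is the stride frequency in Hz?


f = v / stride_length
f = 3.85 / 1.98
f = 1.9444


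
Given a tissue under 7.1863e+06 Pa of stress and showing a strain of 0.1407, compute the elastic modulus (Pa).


E = stress / strain
E = 7.1863e+06 / 0.1407
E = 5.1075e+07


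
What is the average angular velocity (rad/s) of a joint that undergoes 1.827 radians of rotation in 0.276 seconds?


omega = delta_theta / delta_t
omega = 1.827 / 0.276
omega = 6.6196


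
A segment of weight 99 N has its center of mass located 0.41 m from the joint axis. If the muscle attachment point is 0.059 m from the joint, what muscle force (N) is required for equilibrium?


F_muscle = W * d_load / d_muscle
F_muscle = 99 * 0.41 / 0.059
Numerator = 40.5900
F_muscle = 687.9661


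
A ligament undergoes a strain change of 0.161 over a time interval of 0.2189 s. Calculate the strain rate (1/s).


strain_rate = delta_strain / delta_t
strain_rate = 0.161 / 0.2189
strain_rate = 0.7355


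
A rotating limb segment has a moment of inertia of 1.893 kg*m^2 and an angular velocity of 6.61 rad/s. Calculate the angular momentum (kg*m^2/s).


L = I * omega
L = 1.893 * 6.61
L = 12.5127


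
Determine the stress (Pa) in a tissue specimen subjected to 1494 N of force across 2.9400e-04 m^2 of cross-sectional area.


stress = F / A
stress = 1494 / 2.9400e-04
stress = 5.0816e+06


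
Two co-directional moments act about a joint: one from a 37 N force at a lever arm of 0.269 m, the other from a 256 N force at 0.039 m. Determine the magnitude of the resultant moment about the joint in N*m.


M = F1 * d1 + F2 * d2
M = 37 * 0.269 + 256 * 0.039
M = 9.9530 + 9.9840
M = 19.9370


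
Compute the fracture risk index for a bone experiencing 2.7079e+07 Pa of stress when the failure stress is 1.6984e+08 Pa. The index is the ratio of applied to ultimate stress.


FRI = applied / ultimate
FRI = 2.7079e+07 / 1.6984e+08
FRI = 0.1594


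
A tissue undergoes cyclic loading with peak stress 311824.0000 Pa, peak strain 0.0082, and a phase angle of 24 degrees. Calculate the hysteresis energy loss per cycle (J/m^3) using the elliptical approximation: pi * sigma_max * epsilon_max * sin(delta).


E_loss = pi * sigma_max * epsilon_max * sin(delta)
delta = 24 deg = 0.4189 rad
sin(delta) = 0.4067
E_loss = pi * 311824.0000 * 0.0082 * 0.4067
E_loss = 3267.2816


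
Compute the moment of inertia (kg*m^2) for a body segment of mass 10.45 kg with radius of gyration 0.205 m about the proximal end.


I = m * k^2
I = 10.45 * 0.205^2
k^2 = 0.0420
I = 0.4392


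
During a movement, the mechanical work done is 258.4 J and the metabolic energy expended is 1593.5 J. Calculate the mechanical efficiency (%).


eta = (W_mech / E_meta) * 100
eta = (258.4 / 1593.5) * 100
ratio = 0.1622
eta = 16.2159


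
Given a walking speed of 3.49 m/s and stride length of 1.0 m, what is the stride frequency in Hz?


f = v / stride_length
f = 3.49 / 1.0
f = 3.4900


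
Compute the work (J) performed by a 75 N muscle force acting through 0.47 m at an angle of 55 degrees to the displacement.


W = F * d * cos(theta)
theta = 55 deg = 0.9599 rad
cos(theta) = 0.5736
W = 75 * 0.47 * 0.5736
W = 20.2186


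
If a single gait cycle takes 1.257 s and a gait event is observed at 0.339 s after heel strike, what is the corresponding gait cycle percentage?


pct = (event_time / cycle_time) * 100
pct = (0.339 / 1.257) * 100
ratio = 0.2697
pct = 26.9690


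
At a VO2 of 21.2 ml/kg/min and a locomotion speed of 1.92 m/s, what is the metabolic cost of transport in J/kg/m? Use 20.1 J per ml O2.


Power per kg = VO2 * 20.1 / 60
Power per kg = 21.2 * 20.1 / 60 = 7.1020 W/kg
Cost = power_per_kg / speed
Cost = 7.1020 / 1.92
Cost = 3.6990


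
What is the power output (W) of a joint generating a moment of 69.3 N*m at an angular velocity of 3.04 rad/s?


P = M * omega
P = 69.3 * 3.04
P = 210.6720


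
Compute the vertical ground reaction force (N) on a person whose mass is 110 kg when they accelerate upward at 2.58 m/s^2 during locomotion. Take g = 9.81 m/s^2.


GRF = m * (g + a)
GRF = 110 * (9.81 + 2.58)
GRF = 110 * 12.3900
GRF = 1362.9000


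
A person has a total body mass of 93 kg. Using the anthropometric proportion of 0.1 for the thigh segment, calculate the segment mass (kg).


m_segment = body_mass * fraction
m_segment = 93 * 0.1
m_segment = 9.3000


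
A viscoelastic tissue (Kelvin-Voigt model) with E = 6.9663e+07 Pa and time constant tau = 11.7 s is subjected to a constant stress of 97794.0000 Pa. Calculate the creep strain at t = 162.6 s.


epsilon(t) = (sigma/E) * (1 - exp(-t/tau))
sigma/E = 97794.0000 / 6.9663e+07 = 0.0014
exp(-t/tau) = exp(-162.6 / 11.7) = 9.2134e-07
epsilon = 0.0014 * (1 - 9.2134e-07)
epsilon = 0.0014


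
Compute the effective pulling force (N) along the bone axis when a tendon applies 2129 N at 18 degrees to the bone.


F_eff = F_tendon * cos(theta)
theta = 18 deg = 0.3142 rad
cos(theta) = 0.9511
F_eff = 2129 * 0.9511
F_eff = 2024.7993


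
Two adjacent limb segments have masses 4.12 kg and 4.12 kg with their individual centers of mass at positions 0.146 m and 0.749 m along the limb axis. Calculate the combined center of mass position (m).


COM = (m1*x1 + m2*x2) / (m1 + m2)
COM = (4.12*0.146 + 4.12*0.749) / (4.12 + 4.12)
Numerator = 3.6874
Denominator = 8.2400
COM = 0.4475


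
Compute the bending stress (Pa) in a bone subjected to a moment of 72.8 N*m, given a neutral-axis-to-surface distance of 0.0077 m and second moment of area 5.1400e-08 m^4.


sigma = M * c / I
sigma = 72.8 * 0.0077 / 5.1400e-08
M * c = 0.5606
sigma = 1.0906e+07


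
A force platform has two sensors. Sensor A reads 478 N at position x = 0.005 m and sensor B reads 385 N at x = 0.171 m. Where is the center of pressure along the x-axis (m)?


COP_x = (F1*x1 + F2*x2) / (F1 + F2)
COP_x = (478*0.005 + 385*0.171) / (478 + 385)
Numerator = 68.2250
Denominator = 863
COP_x = 0.0791


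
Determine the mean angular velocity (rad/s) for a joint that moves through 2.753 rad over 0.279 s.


omega = delta_theta / delta_t
omega = 2.753 / 0.279
omega = 9.8674


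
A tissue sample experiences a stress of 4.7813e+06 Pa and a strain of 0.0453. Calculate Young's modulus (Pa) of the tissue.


E = stress / strain
E = 4.7813e+06 / 0.0453
E = 1.0555e+08


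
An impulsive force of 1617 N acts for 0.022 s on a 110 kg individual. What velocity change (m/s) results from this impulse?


J = F * dt = 1617 * 0.022 = 35.5740 N*s
delta_v = J / m
delta_v = 35.5740 / 110
delta_v = 0.3234


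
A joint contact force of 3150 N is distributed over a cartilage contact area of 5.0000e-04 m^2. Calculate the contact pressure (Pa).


P = F / A
P = 3150 / 5.0000e-04
P = 6.3000e+06


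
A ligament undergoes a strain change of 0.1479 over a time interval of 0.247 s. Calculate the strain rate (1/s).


strain_rate = delta_strain / delta_t
strain_rate = 0.1479 / 0.247
strain_rate = 0.5988


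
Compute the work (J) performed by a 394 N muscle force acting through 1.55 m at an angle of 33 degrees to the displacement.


W = F * d * cos(theta)
theta = 33 deg = 0.5760 rad
cos(theta) = 0.8387
W = 394 * 1.55 * 0.8387
W = 512.1761


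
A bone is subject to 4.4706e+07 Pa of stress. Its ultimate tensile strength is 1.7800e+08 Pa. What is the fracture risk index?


FRI = applied / ultimate
FRI = 4.4706e+07 / 1.7800e+08
FRI = 0.2512


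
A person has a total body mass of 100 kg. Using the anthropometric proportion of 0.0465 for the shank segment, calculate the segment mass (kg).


m_segment = body_mass * fraction
m_segment = 100 * 0.0465
m_segment = 4.6500


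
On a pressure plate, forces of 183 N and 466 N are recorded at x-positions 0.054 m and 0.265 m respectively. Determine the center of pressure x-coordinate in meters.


COP_x = (F1*x1 + F2*x2) / (F1 + F2)
COP_x = (183*0.054 + 466*0.265) / (183 + 466)
Numerator = 133.3720
Denominator = 649
COP_x = 0.2055


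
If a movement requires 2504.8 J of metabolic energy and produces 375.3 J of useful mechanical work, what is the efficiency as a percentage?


eta = (W_mech / E_meta) * 100
eta = (375.3 / 2504.8) * 100
ratio = 0.1498
eta = 14.9832


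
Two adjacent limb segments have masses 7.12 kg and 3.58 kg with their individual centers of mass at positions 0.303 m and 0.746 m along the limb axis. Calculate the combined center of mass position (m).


COM = (m1*x1 + m2*x2) / (m1 + m2)
COM = (7.12*0.303 + 3.58*0.746) / (7.12 + 3.58)
Numerator = 4.8280
Denominator = 10.7000
COM = 0.4512


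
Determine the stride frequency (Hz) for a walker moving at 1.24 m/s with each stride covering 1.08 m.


f = v / stride_length
f = 1.24 / 1.08
f = 1.1481


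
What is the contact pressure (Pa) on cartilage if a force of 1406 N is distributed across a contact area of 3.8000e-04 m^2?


P = F / A
P = 1406 / 3.8000e-04
P = 3.7000e+06


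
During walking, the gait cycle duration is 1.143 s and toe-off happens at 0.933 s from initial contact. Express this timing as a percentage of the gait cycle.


pct = (event_time / cycle_time) * 100
pct = (0.933 / 1.143) * 100
ratio = 0.8163
pct = 81.6273


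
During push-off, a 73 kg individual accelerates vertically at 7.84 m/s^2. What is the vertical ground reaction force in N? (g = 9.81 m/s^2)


GRF = m * (g + a)
GRF = 73 * (9.81 + 7.84)
GRF = 73 * 17.6500
GRF = 1288.4500


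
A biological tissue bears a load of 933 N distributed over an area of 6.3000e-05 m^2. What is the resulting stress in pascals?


stress = F / A
stress = 933 / 6.3000e-05
stress = 1.4810e+07


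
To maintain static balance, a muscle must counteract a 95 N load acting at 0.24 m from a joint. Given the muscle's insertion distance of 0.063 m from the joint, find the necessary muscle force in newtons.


F_muscle = W * d_load / d_muscle
F_muscle = 95 * 0.24 / 0.063
Numerator = 22.8000
F_muscle = 361.9048


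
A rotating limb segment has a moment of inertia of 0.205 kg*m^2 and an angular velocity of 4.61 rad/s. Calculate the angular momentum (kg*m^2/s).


L = I * omega
L = 0.205 * 4.61
L = 0.9451


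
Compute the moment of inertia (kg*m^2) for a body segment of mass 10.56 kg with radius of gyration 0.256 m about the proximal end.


I = m * k^2
I = 10.56 * 0.256^2
k^2 = 0.0655
I = 0.6921


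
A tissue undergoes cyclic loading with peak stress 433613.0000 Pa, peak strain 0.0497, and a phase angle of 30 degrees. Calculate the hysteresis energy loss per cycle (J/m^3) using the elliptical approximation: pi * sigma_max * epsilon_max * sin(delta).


E_loss = pi * sigma_max * epsilon_max * sin(delta)
delta = 30 deg = 0.5236 rad
sin(delta) = 0.5000
E_loss = pi * 433613.0000 * 0.0497 * 0.5000
E_loss = 33851.5501


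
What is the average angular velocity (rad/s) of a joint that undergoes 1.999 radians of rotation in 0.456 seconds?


omega = delta_theta / delta_t
omega = 1.999 / 0.456
omega = 4.3838


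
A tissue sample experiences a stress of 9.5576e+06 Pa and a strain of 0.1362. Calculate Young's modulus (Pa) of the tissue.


E = stress / strain
E = 9.5576e+06 / 0.1362
E = 7.0173e+07


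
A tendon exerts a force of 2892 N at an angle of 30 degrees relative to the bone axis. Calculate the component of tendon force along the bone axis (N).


F_eff = F_tendon * cos(theta)
theta = 30 deg = 0.5236 rad
cos(theta) = 0.8660
F_eff = 2892 * 0.8660
F_eff = 2504.5455


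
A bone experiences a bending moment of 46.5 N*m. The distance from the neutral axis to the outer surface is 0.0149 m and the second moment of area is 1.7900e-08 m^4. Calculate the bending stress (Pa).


sigma = M * c / I
sigma = 46.5 * 0.0149 / 1.7900e-08
M * c = 0.6928
sigma = 3.8707e+07


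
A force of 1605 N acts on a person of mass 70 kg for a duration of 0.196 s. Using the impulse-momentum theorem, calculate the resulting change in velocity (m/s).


J = F * dt = 1605 * 0.196 = 314.5800 N*s
delta_v = J / m
delta_v = 314.5800 / 70
delta_v = 4.4940


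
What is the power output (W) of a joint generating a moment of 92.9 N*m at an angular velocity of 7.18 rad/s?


P = M * omega
P = 92.9 * 7.18
P = 667.0220


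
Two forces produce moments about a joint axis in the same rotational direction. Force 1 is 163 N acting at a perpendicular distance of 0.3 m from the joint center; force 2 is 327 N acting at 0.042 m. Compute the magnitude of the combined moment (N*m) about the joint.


M = F1 * d1 + F2 * d2
M = 163 * 0.3 + 327 * 0.042
M = 48.9000 + 13.7340
M = 62.6340


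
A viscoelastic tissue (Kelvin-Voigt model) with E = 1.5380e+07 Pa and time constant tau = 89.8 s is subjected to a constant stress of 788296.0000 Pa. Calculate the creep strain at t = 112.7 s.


epsilon(t) = (sigma/E) * (1 - exp(-t/tau))
sigma/E = 788296.0000 / 1.5380e+07 = 0.0513
exp(-t/tau) = exp(-112.7 / 89.8) = 0.2851
epsilon = 0.0513 * (1 - 0.2851)
epsilon = 0.0366


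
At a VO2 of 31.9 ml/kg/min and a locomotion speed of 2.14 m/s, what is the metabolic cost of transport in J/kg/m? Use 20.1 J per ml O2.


Power per kg = VO2 * 20.1 / 60
Power per kg = 31.9 * 20.1 / 60 = 10.6865 W/kg
Cost = power_per_kg / speed
Cost = 10.6865 / 2.14
Cost = 4.9937


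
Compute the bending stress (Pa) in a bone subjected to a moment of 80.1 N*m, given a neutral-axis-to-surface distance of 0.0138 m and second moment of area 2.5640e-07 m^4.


sigma = M * c / I
sigma = 80.1 * 0.0138 / 2.5640e-07
M * c = 1.1054
sigma = 4.3112e+06


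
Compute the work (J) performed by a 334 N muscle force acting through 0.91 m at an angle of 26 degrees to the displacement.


W = F * d * cos(theta)
theta = 26 deg = 0.4538 rad
cos(theta) = 0.8988
W = 334 * 0.91 * 0.8988
W = 273.1795


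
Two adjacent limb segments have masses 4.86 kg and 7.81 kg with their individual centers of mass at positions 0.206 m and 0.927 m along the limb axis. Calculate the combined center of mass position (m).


COM = (m1*x1 + m2*x2) / (m1 + m2)
COM = (4.86*0.206 + 7.81*0.927) / (4.86 + 7.81)
Numerator = 8.2410
Denominator = 12.6700
COM = 0.6504


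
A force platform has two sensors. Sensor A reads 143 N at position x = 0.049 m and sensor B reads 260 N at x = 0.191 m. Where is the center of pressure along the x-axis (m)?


COP_x = (F1*x1 + F2*x2) / (F1 + F2)
COP_x = (143*0.049 + 260*0.191) / (143 + 260)
Numerator = 56.6670
Denominator = 403
COP_x = 0.1406


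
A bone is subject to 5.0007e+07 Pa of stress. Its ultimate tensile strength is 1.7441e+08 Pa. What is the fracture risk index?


FRI = applied / ultimate
FRI = 5.0007e+07 / 1.7441e+08
FRI = 0.2867


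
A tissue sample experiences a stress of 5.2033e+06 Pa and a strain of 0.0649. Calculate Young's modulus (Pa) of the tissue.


E = stress / strain
E = 5.2033e+06 / 0.0649
E = 8.0174e+07


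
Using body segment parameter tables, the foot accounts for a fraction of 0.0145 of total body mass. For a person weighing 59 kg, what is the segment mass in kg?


m_segment = body_mass * fraction
m_segment = 59 * 0.0145
m_segment = 0.8555


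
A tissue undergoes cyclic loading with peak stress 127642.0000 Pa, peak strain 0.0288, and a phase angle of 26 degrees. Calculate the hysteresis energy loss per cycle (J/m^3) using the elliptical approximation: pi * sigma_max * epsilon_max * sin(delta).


E_loss = pi * sigma_max * epsilon_max * sin(delta)
delta = 26 deg = 0.4538 rad
sin(delta) = 0.4384
E_loss = pi * 127642.0000 * 0.0288 * 0.4384
E_loss = 5062.6502


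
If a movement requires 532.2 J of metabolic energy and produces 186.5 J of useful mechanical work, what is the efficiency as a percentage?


eta = (W_mech / E_meta) * 100
eta = (186.5 / 532.2) * 100
ratio = 0.3504
eta = 35.0432


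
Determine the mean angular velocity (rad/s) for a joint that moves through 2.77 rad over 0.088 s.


omega = delta_theta / delta_t
omega = 2.77 / 0.088
omega = 31.4773


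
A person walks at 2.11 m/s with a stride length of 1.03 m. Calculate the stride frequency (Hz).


f = v / stride_length
f = 2.11 / 1.03
f = 2.0485


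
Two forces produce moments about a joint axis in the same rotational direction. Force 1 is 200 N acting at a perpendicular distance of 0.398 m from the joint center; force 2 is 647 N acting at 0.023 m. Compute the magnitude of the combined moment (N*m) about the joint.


M = F1 * d1 + F2 * d2
M = 200 * 0.398 + 647 * 0.023
M = 79.6000 + 14.8810
M = 94.4810


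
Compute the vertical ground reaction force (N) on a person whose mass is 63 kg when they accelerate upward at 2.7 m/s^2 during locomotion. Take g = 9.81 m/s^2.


GRF = m * (g + a)
GRF = 63 * (9.81 + 2.7)
GRF = 63 * 12.5100
GRF = 788.1300


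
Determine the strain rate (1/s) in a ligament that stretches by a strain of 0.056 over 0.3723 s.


strain_rate = delta_strain / delta_t
strain_rate = 0.056 / 0.3723
strain_rate = 0.1504


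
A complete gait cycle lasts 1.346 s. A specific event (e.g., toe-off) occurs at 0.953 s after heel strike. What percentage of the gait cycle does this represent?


pct = (event_time / cycle_time) * 100
pct = (0.953 / 1.346) * 100
ratio = 0.7080
pct = 70.8024


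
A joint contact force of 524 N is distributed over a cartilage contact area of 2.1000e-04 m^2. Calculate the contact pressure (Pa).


P = F / A
P = 524 / 2.1000e-04
P = 2.4952e+06


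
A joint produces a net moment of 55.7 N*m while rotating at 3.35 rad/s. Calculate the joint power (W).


P = M * omega
P = 55.7 * 3.35
P = 186.5950


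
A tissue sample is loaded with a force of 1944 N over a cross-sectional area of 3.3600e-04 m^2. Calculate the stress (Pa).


stress = F / A
stress = 1944 / 3.3600e-04
stress = 5.7857e+06


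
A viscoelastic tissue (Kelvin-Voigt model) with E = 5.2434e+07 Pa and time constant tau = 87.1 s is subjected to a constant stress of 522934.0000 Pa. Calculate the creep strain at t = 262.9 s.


epsilon(t) = (sigma/E) * (1 - exp(-t/tau))
sigma/E = 522934.0000 / 5.2434e+07 = 0.0100
exp(-t/tau) = exp(-262.9 / 87.1) = 0.0489
epsilon = 0.0100 * (1 - 0.0489)
epsilon = 0.0095


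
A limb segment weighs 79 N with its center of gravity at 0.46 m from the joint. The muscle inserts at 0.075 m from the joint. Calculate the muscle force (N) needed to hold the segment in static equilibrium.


F_muscle = W * d_load / d_muscle
F_muscle = 79 * 0.46 / 0.075
Numerator = 36.3400
F_muscle = 484.5333


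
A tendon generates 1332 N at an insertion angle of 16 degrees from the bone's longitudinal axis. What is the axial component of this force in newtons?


F_eff = F_tendon * cos(theta)
theta = 16 deg = 0.2793 rad
cos(theta) = 0.9613
F_eff = 1332 * 0.9613
F_eff = 1280.4006


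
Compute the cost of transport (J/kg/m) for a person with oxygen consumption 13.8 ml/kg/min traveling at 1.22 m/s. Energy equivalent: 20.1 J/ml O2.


Power per kg = VO2 * 20.1 / 60
Power per kg = 13.8 * 20.1 / 60 = 4.6230 W/kg
Cost = power_per_kg / speed
Cost = 4.6230 / 1.22
Cost = 3.7893


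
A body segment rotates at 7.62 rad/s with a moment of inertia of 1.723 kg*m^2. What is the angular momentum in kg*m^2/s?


L = I * omega
L = 1.723 * 7.62
L = 13.1293


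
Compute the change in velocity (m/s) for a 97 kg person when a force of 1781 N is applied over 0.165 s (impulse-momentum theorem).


J = F * dt = 1781 * 0.165 = 293.8650 N*s
delta_v = J / m
delta_v = 293.8650 / 97
delta_v = 3.0295


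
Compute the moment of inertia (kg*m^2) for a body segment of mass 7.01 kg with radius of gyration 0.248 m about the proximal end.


I = m * k^2
I = 7.01 * 0.248^2
k^2 = 0.0615
I = 0.4311


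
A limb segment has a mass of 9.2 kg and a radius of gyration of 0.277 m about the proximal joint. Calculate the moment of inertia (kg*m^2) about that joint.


I = m * k^2
I = 9.2 * 0.277^2
k^2 = 0.0767
I = 0.7059


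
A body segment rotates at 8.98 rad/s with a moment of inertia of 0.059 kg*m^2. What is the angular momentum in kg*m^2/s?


L = I * omega
L = 0.059 * 8.98
L = 0.5298


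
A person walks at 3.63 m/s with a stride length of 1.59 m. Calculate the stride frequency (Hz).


f = v / stride_length
f = 3.63 / 1.59
f = 2.2830


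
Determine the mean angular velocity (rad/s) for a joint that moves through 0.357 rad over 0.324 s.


omega = delta_theta / delta_t
omega = 0.357 / 0.324
omega = 1.1019


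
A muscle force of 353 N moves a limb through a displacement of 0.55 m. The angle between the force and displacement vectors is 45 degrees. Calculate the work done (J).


W = F * d * cos(theta)
theta = 45 deg = 0.7854 rad
cos(theta) = 0.7071
W = 353 * 0.55 * 0.7071
W = 137.2848


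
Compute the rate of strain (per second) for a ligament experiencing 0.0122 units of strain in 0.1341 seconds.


strain_rate = delta_strain / delta_t
strain_rate = 0.0122 / 0.1341
strain_rate = 0.0910


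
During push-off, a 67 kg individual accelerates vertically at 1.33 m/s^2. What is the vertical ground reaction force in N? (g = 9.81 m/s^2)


GRF = m * (g + a)
GRF = 67 * (9.81 + 1.33)
GRF = 67 * 11.1400
GRF = 746.3800


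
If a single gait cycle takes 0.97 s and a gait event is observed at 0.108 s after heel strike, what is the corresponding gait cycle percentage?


pct = (event_time / cycle_time) * 100
pct = (0.108 / 0.97) * 100
ratio = 0.1113
pct = 11.1340


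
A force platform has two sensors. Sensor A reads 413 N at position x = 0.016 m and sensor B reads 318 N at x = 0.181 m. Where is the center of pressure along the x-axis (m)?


COP_x = (F1*x1 + F2*x2) / (F1 + F2)
COP_x = (413*0.016 + 318*0.181) / (413 + 318)
Numerator = 64.1660
Denominator = 731
COP_x = 0.0878


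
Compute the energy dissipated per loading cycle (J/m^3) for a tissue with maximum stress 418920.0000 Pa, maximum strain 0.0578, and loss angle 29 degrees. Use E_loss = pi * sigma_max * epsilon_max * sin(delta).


E_loss = pi * sigma_max * epsilon_max * sin(delta)
delta = 29 deg = 0.5061 rad
sin(delta) = 0.4848
E_loss = pi * 418920.0000 * 0.0578 * 0.4848
E_loss = 36879.0763


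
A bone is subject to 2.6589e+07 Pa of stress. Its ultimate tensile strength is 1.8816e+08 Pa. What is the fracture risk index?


FRI = applied / ultimate
FRI = 2.6589e+07 / 1.8816e+08
FRI = 0.1413


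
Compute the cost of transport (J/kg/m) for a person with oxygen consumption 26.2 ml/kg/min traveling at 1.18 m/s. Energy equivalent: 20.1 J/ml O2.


Power per kg = VO2 * 20.1 / 60
Power per kg = 26.2 * 20.1 / 60 = 8.7770 W/kg
Cost = power_per_kg / speed
Cost = 8.7770 / 1.18
Cost = 7.4381


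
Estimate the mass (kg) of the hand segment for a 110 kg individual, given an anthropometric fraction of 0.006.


m_segment = body_mass * fraction
m_segment = 110 * 0.006
m_segment = 0.6600


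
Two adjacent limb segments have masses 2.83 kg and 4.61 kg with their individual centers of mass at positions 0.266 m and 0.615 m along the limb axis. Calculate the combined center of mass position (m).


COM = (m1*x1 + m2*x2) / (m1 + m2)
COM = (2.83*0.266 + 4.61*0.615) / (2.83 + 4.61)
Numerator = 3.5879
Denominator = 7.4400
COM = 0.4822


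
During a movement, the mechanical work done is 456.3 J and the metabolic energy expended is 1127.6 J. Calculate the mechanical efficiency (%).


eta = (W_mech / E_meta) * 100
eta = (456.3 / 1127.6) * 100
ratio = 0.4047
eta = 40.4665


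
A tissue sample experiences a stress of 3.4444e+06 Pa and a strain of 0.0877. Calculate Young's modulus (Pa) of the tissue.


E = stress / strain
E = 3.4444e+06 / 0.0877
E = 3.9275e+07


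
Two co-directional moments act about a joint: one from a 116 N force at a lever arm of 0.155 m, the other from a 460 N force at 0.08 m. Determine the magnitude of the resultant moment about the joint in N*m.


M = F1 * d1 + F2 * d2
M = 116 * 0.155 + 460 * 0.08
M = 17.9800 + 36.8000
M = 54.7800


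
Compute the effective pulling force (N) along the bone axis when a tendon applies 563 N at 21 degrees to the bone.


F_eff = F_tendon * cos(theta)
theta = 21 deg = 0.3665 rad
cos(theta) = 0.9336
F_eff = 563 * 0.9336
F_eff = 525.6058


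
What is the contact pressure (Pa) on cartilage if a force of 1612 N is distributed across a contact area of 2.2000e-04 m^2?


P = F / A
P = 1612 / 2.2000e-04
P = 7.3273e+06


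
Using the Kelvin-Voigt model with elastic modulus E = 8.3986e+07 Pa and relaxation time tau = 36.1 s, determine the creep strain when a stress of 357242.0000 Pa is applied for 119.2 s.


epsilon(t) = (sigma/E) * (1 - exp(-t/tau))
sigma/E = 357242.0000 / 8.3986e+07 = 0.0043
exp(-t/tau) = exp(-119.2 / 36.1) = 0.0368
epsilon = 0.0043 * (1 - 0.0368)
epsilon = 0.0041


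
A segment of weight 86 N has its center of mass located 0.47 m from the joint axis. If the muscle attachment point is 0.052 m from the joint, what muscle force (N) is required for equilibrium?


F_muscle = W * d_load / d_muscle
F_muscle = 86 * 0.47 / 0.052
Numerator = 40.4200
F_muscle = 777.3077


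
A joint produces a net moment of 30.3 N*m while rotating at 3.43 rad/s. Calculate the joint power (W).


P = M * omega
P = 30.3 * 3.43
P = 103.9290


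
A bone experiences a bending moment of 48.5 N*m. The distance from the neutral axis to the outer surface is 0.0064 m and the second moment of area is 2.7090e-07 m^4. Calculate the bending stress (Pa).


sigma = M * c / I
sigma = 48.5 * 0.0064 / 2.7090e-07
M * c = 0.3104
sigma = 1.1458e+06


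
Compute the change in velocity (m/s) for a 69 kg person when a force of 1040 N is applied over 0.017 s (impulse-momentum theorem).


J = F * dt = 1040 * 0.017 = 17.6800 N*s
delta_v = J / m
delta_v = 17.6800 / 69
delta_v = 0.2562


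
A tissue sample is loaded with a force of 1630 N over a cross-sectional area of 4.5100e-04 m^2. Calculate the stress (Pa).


stress = F / A
stress = 1630 / 4.5100e-04
stress = 3.6142e+06


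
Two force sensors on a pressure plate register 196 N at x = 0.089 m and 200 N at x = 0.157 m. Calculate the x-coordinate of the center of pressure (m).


COP_x = (F1*x1 + F2*x2) / (F1 + F2)
COP_x = (196*0.089 + 200*0.157) / (196 + 200)
Numerator = 48.8440
Denominator = 396
COP_x = 0.1233


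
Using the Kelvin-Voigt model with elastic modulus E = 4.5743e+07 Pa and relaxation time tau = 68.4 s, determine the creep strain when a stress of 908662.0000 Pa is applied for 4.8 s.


epsilon(t) = (sigma/E) * (1 - exp(-t/tau))
sigma/E = 908662.0000 / 4.5743e+07 = 0.0199
exp(-t/tau) = exp(-4.8 / 68.4) = 0.9322
epsilon = 0.0199 * (1 - 0.9322)
epsilon = 0.0013


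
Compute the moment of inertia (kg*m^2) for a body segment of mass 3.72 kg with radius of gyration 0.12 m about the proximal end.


I = m * k^2
I = 3.72 * 0.12^2
k^2 = 0.0144
I = 0.0536


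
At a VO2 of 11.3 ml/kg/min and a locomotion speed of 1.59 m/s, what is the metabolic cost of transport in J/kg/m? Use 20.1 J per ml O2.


Power per kg = VO2 * 20.1 / 60
Power per kg = 11.3 * 20.1 / 60 = 3.7855 W/kg
Cost = power_per_kg / speed
Cost = 3.7855 / 1.59
Cost = 2.3808


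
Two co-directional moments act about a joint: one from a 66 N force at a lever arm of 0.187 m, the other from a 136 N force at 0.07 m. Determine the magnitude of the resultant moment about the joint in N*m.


M = F1 * d1 + F2 * d2
M = 66 * 0.187 + 136 * 0.07
M = 12.3420 + 9.5200
M = 21.8620


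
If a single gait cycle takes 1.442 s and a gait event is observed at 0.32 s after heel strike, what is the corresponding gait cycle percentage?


pct = (event_time / cycle_time) * 100
pct = (0.32 / 1.442) * 100
ratio = 0.2219
pct = 22.1914


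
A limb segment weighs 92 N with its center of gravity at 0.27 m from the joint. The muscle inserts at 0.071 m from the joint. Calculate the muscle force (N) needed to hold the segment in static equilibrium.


F_muscle = W * d_load / d_muscle
F_muscle = 92 * 0.27 / 0.071
Numerator = 24.8400
F_muscle = 349.8592


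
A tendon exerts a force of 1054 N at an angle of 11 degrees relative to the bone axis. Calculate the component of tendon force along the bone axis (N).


F_eff = F_tendon * cos(theta)
theta = 11 deg = 0.1920 rad
cos(theta) = 0.9816
F_eff = 1054 * 0.9816
F_eff = 1034.6351


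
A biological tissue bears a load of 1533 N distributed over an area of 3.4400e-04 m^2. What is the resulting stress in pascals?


stress = F / A
stress = 1533 / 3.4400e-04
stress = 4.4564e+06


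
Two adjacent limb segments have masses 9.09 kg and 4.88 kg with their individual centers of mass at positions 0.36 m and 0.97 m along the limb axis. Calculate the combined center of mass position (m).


COM = (m1*x1 + m2*x2) / (m1 + m2)
COM = (9.09*0.36 + 4.88*0.97) / (9.09 + 4.88)
Numerator = 8.0060
Denominator = 13.9700
COM = 0.5731


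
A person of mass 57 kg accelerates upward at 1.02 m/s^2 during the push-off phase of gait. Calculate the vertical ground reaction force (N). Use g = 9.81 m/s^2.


GRF = m * (g + a)
GRF = 57 * (9.81 + 1.02)
GRF = 57 * 10.8300
GRF = 617.3100


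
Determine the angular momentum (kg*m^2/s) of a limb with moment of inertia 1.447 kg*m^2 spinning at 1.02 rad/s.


L = I * omega
L = 1.447 * 1.02
L = 1.4759


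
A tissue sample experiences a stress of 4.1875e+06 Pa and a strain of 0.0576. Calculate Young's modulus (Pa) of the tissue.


E = stress / strain
E = 4.1875e+06 / 0.0576
E = 7.2700e+07


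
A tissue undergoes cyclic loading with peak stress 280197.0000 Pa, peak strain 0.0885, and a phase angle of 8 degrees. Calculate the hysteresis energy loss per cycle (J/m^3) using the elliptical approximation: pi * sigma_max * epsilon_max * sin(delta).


E_loss = pi * sigma_max * epsilon_max * sin(delta)
delta = 8 deg = 0.1396 rad
sin(delta) = 0.1392
E_loss = pi * 280197.0000 * 0.0885 * 0.1392
E_loss = 10842.0630


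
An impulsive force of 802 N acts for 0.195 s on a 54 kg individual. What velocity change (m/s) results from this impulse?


J = F * dt = 802 * 0.195 = 156.3900 N*s
delta_v = J / m
delta_v = 156.3900 / 54
delta_v = 2.8961


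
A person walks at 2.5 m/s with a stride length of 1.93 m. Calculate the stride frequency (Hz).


f = v / stride_length
f = 2.5 / 1.93
f = 1.2953


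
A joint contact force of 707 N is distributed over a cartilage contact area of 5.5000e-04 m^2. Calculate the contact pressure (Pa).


P = F / A
P = 707 / 5.5000e-04
P = 1.2855e+06


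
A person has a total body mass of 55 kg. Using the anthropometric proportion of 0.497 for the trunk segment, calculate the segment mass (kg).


m_segment = body_mass * fraction
m_segment = 55 * 0.497
m_segment = 27.3350


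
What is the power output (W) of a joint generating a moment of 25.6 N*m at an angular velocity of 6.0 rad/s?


P = M * omega
P = 25.6 * 6.0
P = 153.6000


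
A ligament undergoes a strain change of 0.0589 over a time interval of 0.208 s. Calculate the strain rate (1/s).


strain_rate = delta_strain / delta_t
strain_rate = 0.0589 / 0.208
strain_rate = 0.2832


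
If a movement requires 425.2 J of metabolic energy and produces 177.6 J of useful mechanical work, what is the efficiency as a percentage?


eta = (W_mech / E_meta) * 100
eta = (177.6 / 425.2) * 100
ratio = 0.4177
eta = 41.7686


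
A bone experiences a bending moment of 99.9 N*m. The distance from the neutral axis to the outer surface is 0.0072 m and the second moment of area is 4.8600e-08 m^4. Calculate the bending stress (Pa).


sigma = M * c / I
sigma = 99.9 * 0.0072 / 4.8600e-08
M * c = 0.7193
sigma = 1.4800e+07


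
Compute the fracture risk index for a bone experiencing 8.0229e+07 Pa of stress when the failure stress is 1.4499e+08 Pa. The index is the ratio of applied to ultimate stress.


FRI = applied / ultimate
FRI = 8.0229e+07 / 1.4499e+08
FRI = 0.5533


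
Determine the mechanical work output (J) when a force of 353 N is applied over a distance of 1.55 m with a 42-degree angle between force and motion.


W = F * d * cos(theta)
theta = 42 deg = 0.7330 rad
cos(theta) = 0.7431
W = 353 * 1.55 * 0.7431
W = 406.6117


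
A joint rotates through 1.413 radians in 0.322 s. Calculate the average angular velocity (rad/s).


omega = delta_theta / delta_t
omega = 1.413 / 0.322
omega = 4.3882


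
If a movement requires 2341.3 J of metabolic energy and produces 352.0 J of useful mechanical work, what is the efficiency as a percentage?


eta = (W_mech / E_meta) * 100
eta = (352.0 / 2341.3) * 100
ratio = 0.1503
eta = 15.0344


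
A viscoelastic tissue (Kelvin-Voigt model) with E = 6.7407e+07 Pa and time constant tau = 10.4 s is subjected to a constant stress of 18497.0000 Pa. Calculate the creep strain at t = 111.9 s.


epsilon(t) = (sigma/E) * (1 - exp(-t/tau))
sigma/E = 18497.0000 / 6.7407e+07 = 2.7441e-04
exp(-t/tau) = exp(-111.9 / 10.4) = 2.1240e-05
epsilon = 2.7441e-04 * (1 - 2.1240e-05)
epsilon = 2.7440e-04


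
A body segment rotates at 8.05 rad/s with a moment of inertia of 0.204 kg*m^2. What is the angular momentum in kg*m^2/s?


L = I * omega
L = 0.204 * 8.05
L = 1.6422


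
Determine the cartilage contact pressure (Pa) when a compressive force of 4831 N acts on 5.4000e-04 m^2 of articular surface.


P = F / A
P = 4831 / 5.4000e-04
P = 8.9463e+06


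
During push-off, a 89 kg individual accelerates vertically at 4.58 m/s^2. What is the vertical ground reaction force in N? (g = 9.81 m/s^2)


GRF = m * (g + a)
GRF = 89 * (9.81 + 4.58)
GRF = 89 * 14.3900
GRF = 1280.7100


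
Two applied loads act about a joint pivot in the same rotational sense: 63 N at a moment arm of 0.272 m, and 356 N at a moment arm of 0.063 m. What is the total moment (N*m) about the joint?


M = F1 * d1 + F2 * d2
M = 63 * 0.272 + 356 * 0.063
M = 17.1360 + 22.4280
M = 39.5640


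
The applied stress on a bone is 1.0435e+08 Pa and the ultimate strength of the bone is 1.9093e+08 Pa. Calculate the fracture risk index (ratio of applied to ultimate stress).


FRI = applied / ultimate
FRI = 1.0435e+08 / 1.9093e+08
FRI = 0.5465


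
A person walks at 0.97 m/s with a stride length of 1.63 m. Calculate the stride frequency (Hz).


f = v / stride_length
f = 0.97 / 1.63
f = 0.5951


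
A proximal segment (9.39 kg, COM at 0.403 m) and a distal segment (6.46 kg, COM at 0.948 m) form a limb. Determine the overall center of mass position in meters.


COM = (m1*x1 + m2*x2) / (m1 + m2)
COM = (9.39*0.403 + 6.46*0.948) / (9.39 + 6.46)
Numerator = 9.9082
Denominator = 15.8500
COM = 0.6251


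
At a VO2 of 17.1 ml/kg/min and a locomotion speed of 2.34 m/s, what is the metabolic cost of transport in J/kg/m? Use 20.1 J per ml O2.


Power per kg = VO2 * 20.1 / 60
Power per kg = 17.1 * 20.1 / 60 = 5.7285 W/kg
Cost = power_per_kg / speed
Cost = 5.7285 / 2.34
Cost = 2.4481


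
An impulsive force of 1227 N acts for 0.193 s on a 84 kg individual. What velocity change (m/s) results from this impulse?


J = F * dt = 1227 * 0.193 = 236.8110 N*s
delta_v = J / m
delta_v = 236.8110 / 84
delta_v = 2.8192


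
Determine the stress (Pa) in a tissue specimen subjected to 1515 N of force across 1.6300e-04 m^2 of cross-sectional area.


stress = F / A
stress = 1515 / 1.6300e-04
stress = 9.2945e+06


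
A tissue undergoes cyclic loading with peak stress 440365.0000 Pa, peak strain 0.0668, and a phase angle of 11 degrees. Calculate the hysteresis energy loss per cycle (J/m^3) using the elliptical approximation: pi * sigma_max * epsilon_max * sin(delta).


E_loss = pi * sigma_max * epsilon_max * sin(delta)
delta = 11 deg = 0.1920 rad
sin(delta) = 0.1908
E_loss = pi * 440365.0000 * 0.0668 * 0.1908
E_loss = 17633.4778


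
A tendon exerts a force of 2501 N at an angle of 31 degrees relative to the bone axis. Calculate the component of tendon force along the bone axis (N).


F_eff = F_tendon * cos(theta)
theta = 31 deg = 0.5411 rad
cos(theta) = 0.8572
F_eff = 2501 * 0.8572
F_eff = 2143.7754


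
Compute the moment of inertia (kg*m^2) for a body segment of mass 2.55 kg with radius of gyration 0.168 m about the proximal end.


I = m * k^2
I = 2.55 * 0.168^2
k^2 = 0.0282
I = 0.0720


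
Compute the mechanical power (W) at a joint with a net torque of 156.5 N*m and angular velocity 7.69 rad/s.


P = M * omega
P = 156.5 * 7.69
P = 1203.4850
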